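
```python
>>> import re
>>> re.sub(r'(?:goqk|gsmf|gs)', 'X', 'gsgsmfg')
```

'XXg'

Alternation tries branches left to right and keeps the first one that lets the overall match succeed at that position.
`sub` substitutes 'X' at each match site.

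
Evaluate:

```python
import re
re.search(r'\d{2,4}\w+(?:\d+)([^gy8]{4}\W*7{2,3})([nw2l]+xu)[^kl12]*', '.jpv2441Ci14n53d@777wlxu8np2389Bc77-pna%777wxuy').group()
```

'2441Ci14n53d@777wlxu8np'

The match spans [4:27] → '2441Ci14n53d@777wlxu8np'.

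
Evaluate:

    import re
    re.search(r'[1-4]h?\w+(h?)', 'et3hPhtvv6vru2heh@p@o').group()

The pattern matches a character in [1-4], then optionally the literal 'h', then one or more of a word character; then optionally a literal 'h' (captured).
`re.search` tries every starting position until one works.
The match spans [2:17] → '3hPhtvv6vru2heh'.
Captured: group 1 = ''.

'3hPhtvv6vru2heh'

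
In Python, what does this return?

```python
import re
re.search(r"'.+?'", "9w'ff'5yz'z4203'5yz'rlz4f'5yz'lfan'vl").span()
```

A `+?`/`*?`/`{m,n}?` starts at its minimum and grows only as far as needed for what follows to match.
The match spans [2:6] → "'ff'".

(2, 6)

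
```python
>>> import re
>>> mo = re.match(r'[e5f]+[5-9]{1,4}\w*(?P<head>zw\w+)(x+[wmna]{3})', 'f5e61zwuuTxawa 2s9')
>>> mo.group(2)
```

'xawa'

This matches one or more of one of [e5f], then 1 to 4 of a character in [5-9], then zero or more of a word character; then the literal 'zw', then one or more of a word character (captured as 'head'); then one or more of the literal 'x', then exactly 3 of one of [wmna] (captured).
`match` is anchored at position 0; if the pattern doesn't fit there, it returns None.
The match spans [0:14] → 'f5e61zwuuTxawa'.
Captured: group 1 = 'zwuuT', group 2 = 'xawa'.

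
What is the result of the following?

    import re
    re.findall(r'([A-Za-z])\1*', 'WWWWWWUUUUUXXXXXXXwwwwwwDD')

A backreference is literal: `\1` must see the identical characters the first group matched.
Matches: at [0:6] match 'WWWWWW', group 1 = 'W'; at [6:11] match 'UUUUU', group 1 = 'U'; at [11:18] match 'XXXXXXX', group 1 = 'X'; at [18:24] match 'wwwwww', group 1 = 'w'; at [24:26] match 'DD', group 1 = 'D'.
`findall` collects group 1 from each match (5 total).

['W', 'U', 'X', 'w', 'D']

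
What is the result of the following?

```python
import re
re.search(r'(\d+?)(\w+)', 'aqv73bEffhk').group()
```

The pattern matches one or more of a digit (lazy) (captured); then one or more of a word character (captured).
`re.search` tries every starting position until one works.
The match spans [3:11] → '73bEffhk'.
Captured: group 1 = '7', group 2 = '3bEffhk'.

'73bEffhk'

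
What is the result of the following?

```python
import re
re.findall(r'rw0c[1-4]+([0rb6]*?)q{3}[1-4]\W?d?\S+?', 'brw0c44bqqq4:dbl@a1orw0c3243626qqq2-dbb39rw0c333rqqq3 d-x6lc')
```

The pattern matches a literal 'r', then the literal 'w0c', then one or more of a character in [1-4]; then zero or more of one of [0rb6] (lazy) (captured); then exactly 3 of a literal 'q', then a character in [1-4], then optionally a non-word character; then optionally a literal 'd', then one or more of a non-whitespace character (lazy).
Matches: at [1:15] match 'rw0c44bqqq4:db', group 1 = 'b'; at [41:56] match 'rw0c333rqqq3 d-', group 1 = 'r'.
One capturing group, so `findall` returns just the captured substring from each match — 2 in all.

['b', 'r']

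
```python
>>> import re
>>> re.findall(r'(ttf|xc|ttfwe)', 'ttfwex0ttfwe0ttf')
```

Alternation isn't longest-match — the leftmost alternative that fits at this position is chosen.
`findall` collects group 1 from each match (3 total).

['ttf', 'ttf', 'ttf']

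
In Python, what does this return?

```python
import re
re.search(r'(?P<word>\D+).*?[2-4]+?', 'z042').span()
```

(0, 3)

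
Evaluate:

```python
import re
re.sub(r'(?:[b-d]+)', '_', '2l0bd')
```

The pattern matches one or more of a character in [b-d] (non-capturing group).
Matches: at [3:5] → 'bd'.
`sub` substitutes '_' at each match site.

'2l0_'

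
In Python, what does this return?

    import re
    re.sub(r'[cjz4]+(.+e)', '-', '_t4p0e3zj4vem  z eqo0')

'_t-qo0'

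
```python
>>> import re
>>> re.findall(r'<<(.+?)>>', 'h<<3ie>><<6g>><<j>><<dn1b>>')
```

['3ie', '6g', 'j', 'dn1b']

With the lazy modifier that quantifier settles for the fewest repetitions that let the rest of the pattern succeed (the atoms after it are unaffected and can still be greedy).
`findall` collects group 1 from each match (4 total).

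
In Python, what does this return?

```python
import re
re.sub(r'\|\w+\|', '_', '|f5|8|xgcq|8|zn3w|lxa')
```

Matches: at [0:4] → '|f5|'; at [5:11] → '|xgcq|'; at [12:18] → '|zn3w|'.
Each match is replaced by '_'.

'_8_8_lxa'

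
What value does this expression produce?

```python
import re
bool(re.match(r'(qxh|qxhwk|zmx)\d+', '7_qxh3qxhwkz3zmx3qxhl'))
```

False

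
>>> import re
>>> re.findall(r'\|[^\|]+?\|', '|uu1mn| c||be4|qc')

['|uu1mn|', '|be4|']

Since nothing is captured, `findall` lists the 2 matched substrings directly.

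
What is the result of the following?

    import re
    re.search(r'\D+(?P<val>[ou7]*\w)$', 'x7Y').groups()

This matches one or more of a non-digit; then zero or more of one of [ou7], then a word character (captured as 'val'); then anchored at the end.
Unlike `match`, `search` isn't anchored — it looks for the pattern anywhere in the string.
The match spans [0:3] → 'x7Y'.
Captured: group 1 = '7Y'.

('7Y',)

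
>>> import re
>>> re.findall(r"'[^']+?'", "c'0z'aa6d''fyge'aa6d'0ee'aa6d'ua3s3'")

["'0z'", "'fyge'", "'0ee'", "'ua3s3'"]

With no groups in the pattern, `findall` gives back each whole match — 4 here.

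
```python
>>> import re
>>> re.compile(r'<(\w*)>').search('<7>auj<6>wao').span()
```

(0, 3)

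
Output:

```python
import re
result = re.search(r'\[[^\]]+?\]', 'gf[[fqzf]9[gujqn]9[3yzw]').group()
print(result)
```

[[fqzf]

`search` walks the string left to right and returns the first match it finds.
The match spans [2:9] → '[[fqzf]'.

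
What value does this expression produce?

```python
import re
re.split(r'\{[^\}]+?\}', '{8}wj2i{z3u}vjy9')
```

['', 'wj2i', 'vjy9']

Matches to split on: at [0:3] → '{8}'; at [7:12] → '{z3u}'.
Each match becomes a cut point; 3 segments remain.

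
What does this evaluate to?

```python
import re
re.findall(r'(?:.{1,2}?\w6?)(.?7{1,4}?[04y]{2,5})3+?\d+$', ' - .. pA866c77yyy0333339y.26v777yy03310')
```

['v777yy0']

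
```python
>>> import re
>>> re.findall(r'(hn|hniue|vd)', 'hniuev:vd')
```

['hn', 'vd']

`|` is ordered: at each position the engine commits to the first alternative that works.
Matches: at [0:2] match 'hn', group 1 = 'hn'; at [7:9] match 'vd', group 1 = 'vd'.
`findall` collects group 1 from each match (2 total).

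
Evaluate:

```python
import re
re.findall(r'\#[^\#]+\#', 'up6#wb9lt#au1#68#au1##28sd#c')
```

Walking the string: at [3:10] → '#wb9lt#'; at [13:17] → '#68#'; at [21:27] → '#28sd#'.
Since nothing is captured, `findall` lists the 3 matched substrings directly.

['#wb9lt#', '#68#', '#28sd#']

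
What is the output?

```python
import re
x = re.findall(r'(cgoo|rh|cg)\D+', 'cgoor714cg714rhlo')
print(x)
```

['cgoo', 'rh']

Alternation tries branches left to right and keeps the first one that lets the overall match succeed at that position.
One capturing group, so `findall` returns just the captured substring from each match — 2 in all.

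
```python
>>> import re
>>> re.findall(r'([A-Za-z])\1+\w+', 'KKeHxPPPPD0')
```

['K']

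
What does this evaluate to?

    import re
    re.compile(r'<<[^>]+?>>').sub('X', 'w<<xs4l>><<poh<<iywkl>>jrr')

Matches: at [1:9] → '<<xs4l>>'; at [9:23] → '<<poh<<iywkl>>'.
`sub` substitutes 'X' at each match site.

'wXXjrr'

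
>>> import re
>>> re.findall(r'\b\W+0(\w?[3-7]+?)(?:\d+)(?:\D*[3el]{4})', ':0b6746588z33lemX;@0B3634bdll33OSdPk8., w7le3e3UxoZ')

['B3']

This matches a word boundary (`\b`, zero-width); then one or more of a non-word character, then a literal '0'; then optionally a word character, then one or more of a character in [3-7] (lazy) (captured); then one or more of a digit (non-capturing group); then zero or more of a non-digit, then exactly 4 of one of [3el] (non-capturing group).
A non-greedy quantifier consumes as few characters as it can — just enough that the remainder of the pattern still matches from where it stops; whatever follows it matches normally.
Matches: at [17:31] match ';@0B3634bdll33', group 1 = 'B3'.
One capturing group, so `findall` returns just the captured substring from the one match — 1 in all.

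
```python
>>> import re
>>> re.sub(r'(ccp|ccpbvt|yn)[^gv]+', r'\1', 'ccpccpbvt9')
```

Each match is replaced using the text its own group 1 captured.

'ccpvt9'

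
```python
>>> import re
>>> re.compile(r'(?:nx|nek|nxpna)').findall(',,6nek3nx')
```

Scanning left to right: at [3:6] → 'nek'; at [7:9] → 'nx'.
Since nothing is captured, `findall` lists the 2 matched substrings directly.

['nek', 'nx']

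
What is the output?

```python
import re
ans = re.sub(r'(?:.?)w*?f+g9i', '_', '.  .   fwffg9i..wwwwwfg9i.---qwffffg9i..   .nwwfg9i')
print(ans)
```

.  .   _._.---_..   ._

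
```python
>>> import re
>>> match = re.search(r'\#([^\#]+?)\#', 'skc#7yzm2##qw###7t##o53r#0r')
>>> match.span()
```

(3, 10)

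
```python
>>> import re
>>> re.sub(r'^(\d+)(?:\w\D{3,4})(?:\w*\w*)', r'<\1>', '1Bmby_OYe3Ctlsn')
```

This matches anchored at the start of the string; then one or more of a digit (captured); then a word character, then 3 to 4 of a non-digit (non-capturing group); then zero or more of a word character, then zero or more of a word character (non-capturing group).
Matches: at [0:15] → '1Bmby_OYe3Ctlsn'.
The replacement refers to a captured group, so each match is rewritten using its own captured text.

'<1>'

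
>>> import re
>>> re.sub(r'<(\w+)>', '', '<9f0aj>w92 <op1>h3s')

'w92 h3s'

Matches: at [0:7] → '<9f0aj>'; at [11:16] → '<op1>'.
Each match is replaced by ''.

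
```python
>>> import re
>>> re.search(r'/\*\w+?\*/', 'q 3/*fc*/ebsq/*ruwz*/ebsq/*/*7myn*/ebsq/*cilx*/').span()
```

(3, 9)

`search` walks the string left to right and returns the first match it finds.
The match spans [3:9] → '/*fc*/'.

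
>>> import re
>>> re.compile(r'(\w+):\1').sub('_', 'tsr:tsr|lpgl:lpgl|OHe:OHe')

'_|_|_'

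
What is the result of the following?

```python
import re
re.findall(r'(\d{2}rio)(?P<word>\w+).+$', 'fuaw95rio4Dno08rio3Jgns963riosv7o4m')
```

Pattern: exactly 2 of a digit, then the literal 'rio' (captured); then one or more of a word character (captured as 'word'); then one or more of any character; then anchored at the end.
Multiple groups make `findall` return tuples — one 2-tuple for the one match.

[('95rio', '4Dno08rio3Jgns963riosv7o4')]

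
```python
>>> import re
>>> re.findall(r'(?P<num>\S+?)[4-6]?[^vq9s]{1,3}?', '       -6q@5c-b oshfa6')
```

['-', 'q', '5', '-', 'os', 'f']

Pattern: one or more of a non-whitespace character (lazy) (captured as 'num'); then optionally a character in [4-6], then 1 to 3 of any character except [vq9s] (lazy).
Matches: at [7:9] match '-6', group 1 = '-'; at [9:11] match 'q@', group 1 = 'q'; at [11:13] match '5c', group 1 = '5'; at [13:15] match '-b', group 1 = '-'; at [16:19] match 'osh', group 1 = 'os'; ….
Because there's exactly one group, `findall` drops the full match and keeps group 1 from each hit.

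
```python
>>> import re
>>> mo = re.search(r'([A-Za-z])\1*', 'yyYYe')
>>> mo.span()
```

After group 1 captures some text, `\1` only succeeds where that same text appears again.
`re.search` tries every starting position until one works.
The match spans [0:2] → 'yy'.
Captured: group 1 = 'y'.

(0, 2)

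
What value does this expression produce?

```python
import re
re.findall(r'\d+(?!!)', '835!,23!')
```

['83', '2']

The negative lookahead/lookbehind blocks any match where the forbidden context is present.
With no groups in the pattern, `findall` gives back each whole match — 2 here.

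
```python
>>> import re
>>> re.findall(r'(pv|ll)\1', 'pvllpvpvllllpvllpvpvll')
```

['pv', 'll', 'pv']

`\1` is not a pattern — it's the concrete string captured by group 1, re-applied verbatim.
Walking the string: at [4:8] match 'pvpv', group 1 = 'pv'; at [8:12] match 'llll', group 1 = 'll'; at [16:20] match 'pvpv', group 1 = 'pv'.
Because there's exactly one group, `findall` drops the full match and keeps group 1 from each hit.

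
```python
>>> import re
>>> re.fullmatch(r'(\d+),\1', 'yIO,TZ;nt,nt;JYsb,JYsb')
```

`re.fullmatch` requires the pattern to consume the entire string.
Here the string isn't matched end-to-end, so the call returns None.

None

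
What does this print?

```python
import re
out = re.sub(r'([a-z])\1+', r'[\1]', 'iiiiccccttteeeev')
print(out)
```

[i][c][t][e]v

`\1` has to match the exact text group 1 already captured.
Matches: at [0:4] → 'iiii'; at [4:8] → 'cccc'; at [8:11] → 'ttt'; at [11:15] → 'eeee'.
`\1` in the replacement pulls in group 1's text for each match.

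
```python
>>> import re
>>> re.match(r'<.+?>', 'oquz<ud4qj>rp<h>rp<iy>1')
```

None

`re.match` won't scan ahead — the pattern has to work from the very first character.
Here position 0 doesn't satisfy it, so the call returns None.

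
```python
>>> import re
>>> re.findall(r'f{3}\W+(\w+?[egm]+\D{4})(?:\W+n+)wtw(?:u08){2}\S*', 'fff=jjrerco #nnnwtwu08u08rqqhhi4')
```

['jjrerco ']

The pattern matches exactly 3 of the literal 'f', then one or more of a non-word character; then one or more of a word character (lazy), then one or more of one of [egm], then exactly 4 of a non-digit (captured); then one or more of a non-word character, then one or more of a literal 'n' (non-capturing group); then the literal 'wtw', then the literal 'u08' repeated 2 times, then zero or more of a non-whitespace character.
Scanning left to right: at [0:32] match 'fff=jjrerco #nnnwtwu08u08rqqhhi4', group 1 = 'jjrerco '.
One capturing group, so `findall` returns just the captured substring from the one match — 1 in all.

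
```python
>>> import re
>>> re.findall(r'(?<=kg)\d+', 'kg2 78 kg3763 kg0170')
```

['2', '3763', '0170']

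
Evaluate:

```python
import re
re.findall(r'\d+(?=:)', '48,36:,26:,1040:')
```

['36', '26', '1040']

Because the assertion is zero-width, the text it checks is not consumed and won't appear in the result.
Scanning left to right: at [3:5] → '36'; at [7:9] → '26'; at [11:15] → '1040'.
With no groups in the pattern, `findall` gives back each whole match — 3 here.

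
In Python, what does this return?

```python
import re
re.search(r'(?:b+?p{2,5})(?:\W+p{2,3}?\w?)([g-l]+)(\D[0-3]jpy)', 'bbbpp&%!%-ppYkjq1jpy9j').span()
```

(0, 20)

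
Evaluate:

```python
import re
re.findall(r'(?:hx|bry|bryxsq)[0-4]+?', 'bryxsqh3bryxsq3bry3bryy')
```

['bryxsq3', 'bry3']

Walking the string: at [8:15] → 'bryxsq3'; at [15:19] → 'bry3'.
No capturing groups, so `findall` returns the 2 full match strings.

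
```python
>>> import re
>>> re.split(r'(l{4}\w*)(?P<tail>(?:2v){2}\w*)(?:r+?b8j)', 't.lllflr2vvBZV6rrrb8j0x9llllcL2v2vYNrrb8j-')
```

This matches exactly 4 of a literal 'l', then zero or more of a word character (captured); then the literal '2v' repeated 2 times, then zero or more of a word character (captured as 'tail'); then one or more of the literal 'r' (lazy), then the literal 'b8j' (non-capturing group).
Matches to split on: at [24:41] → 'llllcL2v2vYNrrb8j'.
`re.split` interleaves the captured-group text with the surrounding fragments.

['t.lllflr2vvBZV6rrrb8j0x9', 'llllcL', '2v2vYNr', '-']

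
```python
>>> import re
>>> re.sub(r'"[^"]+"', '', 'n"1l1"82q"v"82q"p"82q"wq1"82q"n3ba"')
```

'n82q82q82q82q'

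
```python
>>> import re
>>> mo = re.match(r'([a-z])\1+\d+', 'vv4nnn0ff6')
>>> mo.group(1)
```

'v'

The match spans [0:3] → 'vv4'.
Captured: group 1 = 'v'.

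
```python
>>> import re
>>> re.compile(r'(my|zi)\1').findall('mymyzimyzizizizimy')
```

A backreference is literal: `\1` must see the identical characters the first group matched.
Because there's exactly one group, `findall` drops the full match and keeps group 1 from each hit.

['my', 'zi', 'zi']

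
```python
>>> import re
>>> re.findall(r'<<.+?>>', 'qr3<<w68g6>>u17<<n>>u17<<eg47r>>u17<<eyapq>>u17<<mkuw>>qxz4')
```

['<<w68g6>>', '<<n>>', '<<eg47r>>', '<<eyapq>>', '<<mkuw>>']

With the lazy modifier that quantifier settles for the fewest repetitions that let the rest of the pattern succeed (the atoms after it are unaffected and can still be greedy).
Matches: at [3:12] → '<<w68g6>>'; at [15:20] → '<<n>>'; at [23:32] → '<<eg47r>>'; at [35:44] → '<<eyapq>>'; at [47:55] → '<<mkuw>>'.
No capturing groups, so `findall` returns the 5 full match strings.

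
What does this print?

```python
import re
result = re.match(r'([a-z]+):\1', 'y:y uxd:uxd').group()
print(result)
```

After group 1 captures some text, `\1` only succeeds where that same text appears again.
`re.match` only tries the pattern at the start of the string.
The match spans [0:3] → 'y:y'.
Captured: group 1 = 'y'.

y:y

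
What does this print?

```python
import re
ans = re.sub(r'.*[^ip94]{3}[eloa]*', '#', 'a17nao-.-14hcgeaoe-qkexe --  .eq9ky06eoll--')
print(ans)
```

The pattern matches zero or more of any character; then exactly 3 of any character except [ip94], then zero or more of one of [eloa].
Matches: at [0:43] → 'a17nao-.-14hcgeaoe-qkexe --  .eq9ky06eoll--'.
`sub` substitutes '#' at each match site.

#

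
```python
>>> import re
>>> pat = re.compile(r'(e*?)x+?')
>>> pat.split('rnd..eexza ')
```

['rnd..', 'ee', 'za ']

Pattern: zero or more of a literal 'e' (lazy) (captured); then one or more of a literal 'x' (lazy).
`re.split` interleaves the captured-group text with the surrounding fragments.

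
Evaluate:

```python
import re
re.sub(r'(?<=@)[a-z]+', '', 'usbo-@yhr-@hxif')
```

'usbo-@-@'

The lookaround is zero-width — it requires the adjacent text to match without consuming it, so the asserted text isn't part of the match.
Matches: at [6:9] → 'yhr'; at [11:15] → 'hxif'.
Each match is replaced by ''.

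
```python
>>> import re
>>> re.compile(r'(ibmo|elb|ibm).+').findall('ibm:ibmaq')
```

`findall` collects group 1 from the one match (1 total).

['ibm']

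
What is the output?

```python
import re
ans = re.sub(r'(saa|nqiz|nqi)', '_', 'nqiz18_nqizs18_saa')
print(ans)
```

`|` is ordered: at each position the engine commits to the first alternative that works.
Matches: at [0:4] → 'nqiz'; at [7:11] → 'nqiz'; at [15:18] → 'saa'.
Every occurrence is swapped for '_'.

_18__s18__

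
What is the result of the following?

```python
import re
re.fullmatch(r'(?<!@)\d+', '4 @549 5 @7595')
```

None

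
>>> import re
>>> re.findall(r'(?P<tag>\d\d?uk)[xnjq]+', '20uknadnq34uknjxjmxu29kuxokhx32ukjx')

Because there's exactly one group, `findall` drops the full match and keeps group 1 from each hit.

['20uk', '34uk', '32uk']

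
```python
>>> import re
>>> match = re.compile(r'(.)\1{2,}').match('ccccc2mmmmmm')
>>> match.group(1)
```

'c'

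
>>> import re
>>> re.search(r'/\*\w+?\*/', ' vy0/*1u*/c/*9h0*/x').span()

Unlike `match`, `search` isn't anchored — it looks for the pattern anywhere in the string.
The match spans [4:10] → '/*1u*/'.

(4, 10)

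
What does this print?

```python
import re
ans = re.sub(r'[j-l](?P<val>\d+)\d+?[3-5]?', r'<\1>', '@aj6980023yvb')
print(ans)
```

@a<698002>yvb

The replacement refers to a captured group, so each match is rewritten using its own captured text.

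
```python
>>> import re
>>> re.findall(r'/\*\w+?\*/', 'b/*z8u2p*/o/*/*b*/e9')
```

['/*z8u2p*/', '/*b*/']

Matches: at [1:10] → '/*z8u2p*/'; at [13:18] → '/*b*/'.
Since nothing is captured, `findall` lists the 2 matched substrings directly.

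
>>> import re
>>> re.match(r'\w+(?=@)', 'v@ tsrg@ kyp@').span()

`re.match` won't scan ahead — the pattern has to work from the very first character.
The match spans [0:1] → 'v'.

(0, 1)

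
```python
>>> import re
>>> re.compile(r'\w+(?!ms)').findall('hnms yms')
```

['hnms', 'yms']

`(?!…)`/`(?<!…)` only lets a position through if the neighbouring text does NOT match; no characters are consumed.
`findall` yields the raw match text (2 of them) because the pattern has no groups.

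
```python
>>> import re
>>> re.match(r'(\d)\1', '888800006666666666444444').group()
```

`re.match` only tries the pattern at the start of the string.
The match spans [0:2] → '88'.

'88'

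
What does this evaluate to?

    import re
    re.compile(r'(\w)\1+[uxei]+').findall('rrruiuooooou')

`\1` has to match the exact text group 1 already captured.
Scanning left to right: at [0:6] match 'rrruiu', group 1 = 'r'; at [6:12] match 'ooooou', group 1 = 'o'.
With a single group, `findall` returns only what that group captured — 2 items.

['r', 'o']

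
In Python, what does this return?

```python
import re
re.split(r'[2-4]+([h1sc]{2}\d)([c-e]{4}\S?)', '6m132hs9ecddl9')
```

This matches one or more of a character in [2-4]; then exactly 2 of one of [h1sc], then a digit (captured); then exactly 4 of a character in [c-e], then optionally a non-whitespace character (captured).
Matches to split on: at [3:13] → '32hs9ecddl'.
The group in the pattern means `split` returns the separators' captures alongside the pieces.

['6m1', 'hs9', 'ecddl', '9']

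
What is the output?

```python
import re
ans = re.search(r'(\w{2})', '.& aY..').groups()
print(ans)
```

('aY',)

The pattern matches exactly 2 of a word character (captured).
Unlike `match`, `search` isn't anchored — it looks for the pattern anywhere in the string.
The match spans [3:5] → 'aY'.
Captured: group 1 = 'aY'.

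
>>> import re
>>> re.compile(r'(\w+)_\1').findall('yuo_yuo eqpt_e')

After group 1 captures some text, `\1` only succeeds where that same text appears again.
Walking the string: at [0:7] match 'yuo_yuo', group 1 = 'yuo'.
One capturing group, so `findall` returns just the captured substring from the one match — 1 in all.

['yuo']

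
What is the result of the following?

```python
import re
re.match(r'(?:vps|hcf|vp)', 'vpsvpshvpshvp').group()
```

Alternation isn't longest-match — the leftmost alternative that fits at this position is chosen.
With `match`, the pattern is implicitly anchored at the beginning.
The match spans [0:3] → 'vps'.

'vps'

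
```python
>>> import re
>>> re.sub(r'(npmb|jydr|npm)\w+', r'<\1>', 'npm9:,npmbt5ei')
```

'<npm>:,<npmb>'

Alternation tries branches left to right and keeps the first one that lets the overall match succeed at that position.
`\1` in the replacement pulls in group 1's text for each match.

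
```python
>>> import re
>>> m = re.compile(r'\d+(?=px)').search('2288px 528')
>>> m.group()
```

The lookaround is zero-width — it requires the adjacent text to match without consuming it, so the asserted text isn't part of the match.
The match spans [0:4] → '2288'.

'2288'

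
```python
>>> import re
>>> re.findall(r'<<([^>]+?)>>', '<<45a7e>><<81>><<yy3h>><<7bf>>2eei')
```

Walking the string: at [0:9] match '<<45a7e>>', group 1 = '45a7e'; at [9:15] match '<<81>>', group 1 = '81'; at [15:23] match '<<yy3h>>', group 1 = 'yy3h'; at [23:30] match '<<7bf>>', group 1 = '7bf'.
With a single group, `findall` returns only what that group captured — 4 items.

['45a7e', '81', 'yy3h', '7bf']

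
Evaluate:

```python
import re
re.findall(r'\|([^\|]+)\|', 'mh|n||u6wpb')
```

Walking the string: at [2:5] match '|n|', group 1 = 'n'.
Because there's exactly one group, `findall` drops the full match and keeps group 1 from the one hit.

['n']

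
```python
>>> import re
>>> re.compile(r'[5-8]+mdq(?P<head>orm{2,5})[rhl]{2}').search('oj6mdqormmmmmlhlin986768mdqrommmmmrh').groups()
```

The match spans [2:15] → '6mdqormmmmmlh'.
Captured: group 1 = 'ormmmmm'.

('ormmmmm',)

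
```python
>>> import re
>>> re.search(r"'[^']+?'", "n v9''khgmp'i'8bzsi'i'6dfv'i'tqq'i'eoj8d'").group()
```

"'khgmp'"

Unlike `match`, `search` isn't anchored — it looks for the pattern anywhere in the string.
The match spans [5:12] → "'khgmp'".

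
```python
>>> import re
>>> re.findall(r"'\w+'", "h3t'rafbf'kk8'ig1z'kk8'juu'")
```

["'rafbf'", "'ig1z'", "'juu'"]

`findall` yields the raw match text (3 of them) because the pattern has no groups.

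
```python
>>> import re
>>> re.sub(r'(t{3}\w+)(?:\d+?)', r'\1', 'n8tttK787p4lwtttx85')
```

'n8tttK787p4lwtttx8'

`\1` in the replacement pulls in group 1's text for each match.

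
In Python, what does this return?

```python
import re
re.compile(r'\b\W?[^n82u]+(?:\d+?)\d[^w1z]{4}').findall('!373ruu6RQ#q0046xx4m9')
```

['373ruu6', '#q0046xx4m']

This matches a word boundary (`\b`, zero-width); then optionally a non-word character, then one or more of any character except [n82u]; then one or more of a digit (lazy) (non-capturing group); then a digit, then exactly 4 of any character except [w1z].
Matches: at [1:8] → '373ruu6'; at [10:20] → '#q0046xx4m'.
Since nothing is captured, `findall` lists the 2 matched substrings directly.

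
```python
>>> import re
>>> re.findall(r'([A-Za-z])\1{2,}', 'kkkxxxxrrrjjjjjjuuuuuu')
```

['k', 'x', 'r', 'j', 'u']

`\1` has to match the exact text group 1 already captured.
Matches: at [0:3] match 'kkk', group 1 = 'k'; at [3:7] match 'xxxx', group 1 = 'x'; at [7:10] match 'rrr', group 1 = 'r'; at [10:16] match 'jjjjjj', group 1 = 'j'; at [16:22] match 'uuuuuu', group 1 = 'u'.
`findall` collects group 1 from each match (5 total).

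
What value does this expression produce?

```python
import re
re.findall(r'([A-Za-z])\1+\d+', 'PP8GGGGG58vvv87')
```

['P', 'G', 'v']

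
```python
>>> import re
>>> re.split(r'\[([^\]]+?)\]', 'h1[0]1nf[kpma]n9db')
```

Matches to split on: at [2:5] → '[0]'; at [8:14] → '[kpma]'.
With a capturing group present, the delimiter's captured portion is kept in the result list.

['h1', '0', '1nf', 'kpma', 'n9db']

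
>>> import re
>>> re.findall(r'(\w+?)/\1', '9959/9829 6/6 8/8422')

['9', '6', '8']

`\1` is not a pattern — it's the concrete string captured by group 1, re-applied verbatim.
Because there's exactly one group, `findall` drops the full match and keeps group 1 from each hit.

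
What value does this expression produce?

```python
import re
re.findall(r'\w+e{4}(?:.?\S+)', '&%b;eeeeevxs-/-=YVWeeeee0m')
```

Pattern: one or more of a word character, then exactly 4 of the literal 'e'; then optionally any character, then one or more of a non-whitespace character (non-capturing group).
Scanning left to right: at [4:26] → 'eeeeevxs-/-=YVWeeeee0m'.
With no groups in the pattern, `findall` gives back each whole match — 1 here.

['eeeeevxs-/-=YVWeeeee0m']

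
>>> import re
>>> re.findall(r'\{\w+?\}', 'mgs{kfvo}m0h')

['{kfvo}']

Walking the string: at [3:9] → '{kfvo}'.
Since nothing is captured, `findall` lists the 1 matched substring directly.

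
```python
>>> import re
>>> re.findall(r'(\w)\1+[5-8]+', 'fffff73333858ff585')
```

The backreference `\1` re-matches whatever the first group consumed, character for character.
Scanning left to right: at [0:6] match 'fffff7', group 1 = 'f'; at [6:13] match '3333858', group 1 = '3'; at [13:18] match 'ff585', group 1 = 'f'.
`findall` collects group 1 from each match (3 total).

['f', '3', 'f']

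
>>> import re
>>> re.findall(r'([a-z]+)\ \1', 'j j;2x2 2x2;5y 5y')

After group 1 captures some text, `\1` only succeeds where that same text appears again.
Because there's exactly one group, `findall` drops the full match and keeps group 1 from the one hit.

['j']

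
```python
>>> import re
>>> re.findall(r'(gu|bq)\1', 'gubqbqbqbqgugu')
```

`\1` has to match the exact text group 1 already captured.
Walking the string: at [2:6] match 'bqbq', group 1 = 'bq'; at [6:10] match 'bqbq', group 1 = 'bq'; at [10:14] match 'gugu', group 1 = 'gu'.
`findall` collects group 1 from each match (3 total).

['bq', 'bq', 'gu']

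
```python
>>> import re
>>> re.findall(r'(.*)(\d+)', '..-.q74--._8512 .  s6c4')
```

[('..-.q74--._8512 .  s6c', '4')]

Multiple groups make `findall` return tuples — one 2-tuple for the one match.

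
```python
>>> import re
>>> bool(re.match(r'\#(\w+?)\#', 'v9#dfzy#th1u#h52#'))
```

False

`re.match` only tries the pattern at the start of the string.
Here position 0 doesn't satisfy it, so the call returns None, and `bool(None)` is False.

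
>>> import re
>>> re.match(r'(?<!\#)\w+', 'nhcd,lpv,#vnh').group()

'nhcd'

A negative assertion filters positions out without eating any characters.
With `match`, the pattern is implicitly anchored at the beginning.
The match spans [0:4] → 'nhcd'.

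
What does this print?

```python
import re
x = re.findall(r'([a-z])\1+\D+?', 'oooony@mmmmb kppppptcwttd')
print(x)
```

The backreference `\1` re-matches whatever the first group consumed, character for character.
Scanning left to right: at [0:5] match 'oooon', group 1 = 'o'; at [7:12] match 'mmmmb', group 1 = 'm'; at [14:20] match 'pppppt', group 1 = 'p'; at [22:25] match 'ttd', group 1 = 't'.
`findall` collects group 1 from each match (4 total).

['o', 'm', 'p', 't']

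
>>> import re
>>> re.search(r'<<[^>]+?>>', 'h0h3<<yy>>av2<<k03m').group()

The match spans [4:10] → '<<yy>>'.

'<<yy>>'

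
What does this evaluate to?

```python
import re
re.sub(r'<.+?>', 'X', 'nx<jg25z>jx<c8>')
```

'nxXjxX'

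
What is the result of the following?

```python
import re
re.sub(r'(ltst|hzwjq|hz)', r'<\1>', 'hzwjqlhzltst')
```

Branches in `(...|...)` are attempted left-to-right; the first branch that allows the whole pattern to succeed is taken.
Matches: at [0:5] → 'hzwjq'; at [6:8] → 'hz'; at [8:12] → 'ltst'.
`\1` in the replacement pulls in group 1's text for each match.

'<hzwjq>l<hz><ltst>'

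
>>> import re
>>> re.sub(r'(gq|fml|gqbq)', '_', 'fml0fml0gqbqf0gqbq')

The regex engine tests alternatives in the order written; an earlier branch that matches wins even if a later one would match more.
`sub` substitutes '_' at each match site.

'_0_0_bqf0_bq'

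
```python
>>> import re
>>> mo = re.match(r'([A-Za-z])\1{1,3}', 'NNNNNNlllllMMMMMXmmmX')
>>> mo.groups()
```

`\1` is not a pattern — it's the concrete string captured by group 1, re-applied verbatim.
`re.match` won't scan ahead — the pattern has to work from the very first character.
The match spans [0:4] → 'NNNN'.
Captured: group 1 = 'N'.

('N',)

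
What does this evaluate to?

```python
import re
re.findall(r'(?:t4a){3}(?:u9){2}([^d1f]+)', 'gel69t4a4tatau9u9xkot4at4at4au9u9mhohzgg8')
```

This matches the literal 't4a' repeated 3 times, then the literal 'u9' repeated 2 times; then one or more of any character except [d1f] (captured).
Because there's exactly one group, `findall` drops the full match and keeps group 1 from the one hit.

['mhohzgg8']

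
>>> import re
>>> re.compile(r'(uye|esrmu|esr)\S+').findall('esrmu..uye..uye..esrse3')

`|` is ordered: at each position the engine commits to the first alternative that works.
Walking the string: at [0:23] match 'esrmu..uye..uye..esrse3', group 1 = 'esrmu'.
Because there's exactly one group, `findall` drops the full match and keeps group 1 from the one hit.

['esrmu']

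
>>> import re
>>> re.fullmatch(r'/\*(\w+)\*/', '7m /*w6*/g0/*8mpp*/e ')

None

`re.fullmatch` is like wrapping the pattern in `^…$` (in single-line mode).
Here the pattern can't cover the whole string, so the call returns None.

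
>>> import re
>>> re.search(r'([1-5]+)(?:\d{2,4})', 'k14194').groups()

('141',)

The match spans [1:6] → '14194'.
Captured: group 1 = '141'.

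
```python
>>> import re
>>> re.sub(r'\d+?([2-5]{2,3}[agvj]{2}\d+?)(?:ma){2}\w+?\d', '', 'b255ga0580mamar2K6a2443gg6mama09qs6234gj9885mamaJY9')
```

The pattern matches one or more of a digit (lazy); then 2 to 3 of a character in [2-5], then exactly 2 of one of [agvj], then one or more of a digit (lazy) (captured); then the literal 'ma' repeated 2 times, then one or more of a word character (lazy), then a digit.
Because the quantifier is non-greedy, it stops expanding at the earliest point where the rest of the pattern can succeed.
Matches: at [1:16] → '255ga0580mamar2'; at [19:32] → '2443gg6mama09'; at [34:51] → '6234gj9885mamaJY9'.
Every occurrence is swapped for ''.

'bK6aqs'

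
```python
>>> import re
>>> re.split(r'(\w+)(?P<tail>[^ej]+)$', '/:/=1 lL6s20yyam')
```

['/:/=', '1', ' lL6s20yyam', '']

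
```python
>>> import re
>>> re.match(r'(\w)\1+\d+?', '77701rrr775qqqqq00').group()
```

'7770'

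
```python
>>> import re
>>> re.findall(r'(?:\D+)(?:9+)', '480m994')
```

['m99']

The pattern matches one or more of a non-digit (non-capturing group); then one or more of a literal '9' (non-capturing group).
Since nothing is captured, `findall` lists the 1 matched substring directly.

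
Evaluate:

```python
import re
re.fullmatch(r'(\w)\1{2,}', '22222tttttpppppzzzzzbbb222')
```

None

For `fullmatch`, every character of the input must be accounted for by the pattern.
Here there's no way to consume every character, so the call returns None.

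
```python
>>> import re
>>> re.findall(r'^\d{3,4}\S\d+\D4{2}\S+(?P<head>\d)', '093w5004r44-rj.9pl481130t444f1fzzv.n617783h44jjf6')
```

['6']

Pattern: anchored at the start of the string; then 3 to 4 of a digit, then a non-whitespace character, then one or more of a digit; then a non-digit, then exactly 2 of a literal '4', then one or more of a non-whitespace character; then a digit (captured as 'head').
Matches: at [0:49] match '093w5004r44-rj.9pl481130t444f1fzzv.n617783h44jjf6', group 1 = '6'.
`findall` collects group 1 from the one match (1 total).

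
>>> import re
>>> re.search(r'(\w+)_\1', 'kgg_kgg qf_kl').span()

(0, 7)

The backreference `\1` re-matches whatever the first group consumed, character for character.
The match spans [0:7] → 'kgg_kgg'.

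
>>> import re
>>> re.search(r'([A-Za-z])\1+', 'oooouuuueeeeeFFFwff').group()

'oooo'

The backreference `\1` re-matches whatever the first group consumed, character for character.
The match spans [0:4] → 'oooo'.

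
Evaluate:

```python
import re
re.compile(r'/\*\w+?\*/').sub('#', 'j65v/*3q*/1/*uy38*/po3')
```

Every occurrence is swapped for '#'.

'j65v#1#po3'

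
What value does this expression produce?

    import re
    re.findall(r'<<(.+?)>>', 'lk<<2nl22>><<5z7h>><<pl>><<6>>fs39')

With the lazy modifier that quantifier settles for the fewest repetitions that let the rest of the pattern succeed (the atoms after it are unaffected and can still be greedy).
Matches: at [2:11] match '<<2nl22>>', group 1 = '2nl22'; at [11:19] match '<<5z7h>>', group 1 = '5z7h'; at [19:25] match '<<pl>>', group 1 = 'pl'; at [25:30] match '<<6>>', group 1 = '6'.
One capturing group, so `findall` returns just the captured substring from each match — 4 in all.

['2nl22', '5z7h', 'pl', '6']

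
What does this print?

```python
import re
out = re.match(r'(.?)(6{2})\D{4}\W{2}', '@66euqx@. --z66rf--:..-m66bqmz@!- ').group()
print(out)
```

@66euqx@.

The pattern matches optionally any character (captured); then exactly 2 of a literal '6' (captured); then exactly 4 of a non-digit, then exactly 2 of a non-word character.
With `match`, the pattern is implicitly anchored at the beginning.
The match spans [0:9] → '@66euqx@.'.
Captured: group 1 = '@', group 2 = '66'.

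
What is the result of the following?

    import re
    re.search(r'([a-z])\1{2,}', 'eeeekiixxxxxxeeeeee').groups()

After group 1 captures some text, `\1` only succeeds where that same text appears again.
`re.search` scans for the first position where the pattern succeeds.
The match spans [0:4] → 'eeee'.
Captured: group 1 = 'e'.

('e',)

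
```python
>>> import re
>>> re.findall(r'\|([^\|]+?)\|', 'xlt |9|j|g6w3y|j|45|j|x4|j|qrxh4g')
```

['9', 'g6w3y', '45', 'x4']

Because there's exactly one group, `findall` drops the full match and keeps group 1 from each hit.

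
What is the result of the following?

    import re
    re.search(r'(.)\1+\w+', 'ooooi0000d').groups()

('o',)

The match spans [0:10] → 'ooooi0000d'.
Captured: group 1 = 'o'.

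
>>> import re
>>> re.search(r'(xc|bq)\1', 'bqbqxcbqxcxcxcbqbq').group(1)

'bq'

The backreference `\1` re-matches whatever the first group consumed, character for character.
`search` walks the string left to right and returns the first match it finds.
The match spans [0:4] → 'bqbq'.
Captured: group 1 = 'bq'.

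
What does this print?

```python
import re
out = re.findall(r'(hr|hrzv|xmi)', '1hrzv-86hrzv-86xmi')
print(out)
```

['hr', 'hr', 'xmi']

The regex engine tests alternatives in the order written; an earlier branch that matches wins even if a later one would match more.
Walking the string: at [1:3] match 'hr', group 1 = 'hr'; at [8:10] match 'hr', group 1 = 'hr'; at [15:18] match 'xmi', group 1 = 'xmi'.
`findall` collects group 1 from each match (3 total).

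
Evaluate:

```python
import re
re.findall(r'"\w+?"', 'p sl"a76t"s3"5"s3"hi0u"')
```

['"a76t"', '"5"', '"hi0u"']

With no groups in the pattern, `findall` gives back each whole match — 3 here.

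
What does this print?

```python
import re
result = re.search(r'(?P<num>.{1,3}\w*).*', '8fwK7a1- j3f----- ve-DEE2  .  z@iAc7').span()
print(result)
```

The pattern matches 1 to 3 of any character, then zero or more of a word character (captured as 'num'); then zero or more of any character.
The match spans [0:36] → '8fwK7a1- j3f----- ve-DEE2  .  z@iAc7'.

(0, 36)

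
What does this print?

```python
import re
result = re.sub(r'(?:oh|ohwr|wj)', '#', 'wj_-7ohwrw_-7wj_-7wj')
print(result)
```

#_-7#wrw_-7#_-7#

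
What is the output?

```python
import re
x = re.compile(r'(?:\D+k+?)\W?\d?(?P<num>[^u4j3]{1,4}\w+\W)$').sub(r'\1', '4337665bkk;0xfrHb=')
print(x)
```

4337665xfrHb=

The replacement refers to a captured group, so each match is rewritten using its own captured text.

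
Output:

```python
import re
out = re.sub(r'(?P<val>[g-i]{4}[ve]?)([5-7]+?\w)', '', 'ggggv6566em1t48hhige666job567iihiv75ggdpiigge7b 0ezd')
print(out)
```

This matches exactly 4 of a character in [g-i], then optionally one of [ve] (captured as 'val'); then one or more of a character in [5-7] (lazy), then a word character (captured).
Matches: at [0:7] → 'ggggv65'; at [15:22] → 'hhige66'; at [29:36] → 'iihiv75'; at [40:47] → 'iigge7b'.
Every occurrence is swapped for ''.

66em1t486job567ggdp 0ezd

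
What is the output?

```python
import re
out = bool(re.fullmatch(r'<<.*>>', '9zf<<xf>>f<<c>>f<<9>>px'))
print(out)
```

False

`re.fullmatch` requires the pattern to consume the entire string.
Here the string isn't matched end-to-end, so the call returns None, and `bool(None)` is False.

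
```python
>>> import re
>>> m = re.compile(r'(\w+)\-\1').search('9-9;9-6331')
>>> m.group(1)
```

'9'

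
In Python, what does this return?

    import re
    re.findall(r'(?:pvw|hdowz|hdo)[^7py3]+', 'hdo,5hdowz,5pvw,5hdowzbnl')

Matches: at [0:12] → 'hdo,5hdowz,5'; at [12:25] → 'pvw,5hdowzbnl'.
No capturing groups, so `findall` returns the 2 full match strings.

['hdo,5hdowz,5', 'pvw,5hdowzbnl']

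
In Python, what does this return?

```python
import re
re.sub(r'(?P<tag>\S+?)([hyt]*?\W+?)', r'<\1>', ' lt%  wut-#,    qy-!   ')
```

The pattern matches one or more of a non-whitespace character (lazy) (captured as 'tag'); then zero or more of one of [hyt] (lazy), then one or more of a non-word character (lazy) (captured).
Matches: at [1:4] → 'lt%'; at [6:10] → 'wut-'; at [10:12] → '#,'; at [16:19] → 'qy-'; at [19:21] → '! '.
The replacement refers to a captured group, so each match is rewritten using its own captured text.

' <l>  <wu><#>    <q><!>  '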